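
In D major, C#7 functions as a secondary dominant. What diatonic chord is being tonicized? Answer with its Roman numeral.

The chord is a dominant seventh chord on C#.
A dominant resolves down a perfect fifth: C# → F#. In D major, F# is scale degree 3, i.e. iii.

iii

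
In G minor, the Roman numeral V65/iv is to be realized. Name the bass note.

B

The applied chord V65/iv is rooted on G: G-B-D-F.
The figure 65 means first inversion — the third is in the bass.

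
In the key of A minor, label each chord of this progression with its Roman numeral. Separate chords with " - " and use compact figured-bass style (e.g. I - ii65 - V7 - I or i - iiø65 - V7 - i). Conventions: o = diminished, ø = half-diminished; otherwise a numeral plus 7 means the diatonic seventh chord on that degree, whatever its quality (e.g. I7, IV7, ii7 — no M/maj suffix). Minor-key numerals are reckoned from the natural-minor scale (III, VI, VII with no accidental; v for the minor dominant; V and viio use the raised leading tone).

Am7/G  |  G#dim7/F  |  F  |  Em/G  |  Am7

Am7/G: root A is the tonic; minor seventh chord there is i42.
G#dim7/F: fully diminished seventh chord on G# = scale degree 7 → viio42.
F: root F is the submediant; major triad there is VI.
Em/G: minor triad on E = scale degree 5 → v6.
Am7: minor seventh chord on A = scale degree 1 → i7.

i42 - viio42 - VI - v6 - i7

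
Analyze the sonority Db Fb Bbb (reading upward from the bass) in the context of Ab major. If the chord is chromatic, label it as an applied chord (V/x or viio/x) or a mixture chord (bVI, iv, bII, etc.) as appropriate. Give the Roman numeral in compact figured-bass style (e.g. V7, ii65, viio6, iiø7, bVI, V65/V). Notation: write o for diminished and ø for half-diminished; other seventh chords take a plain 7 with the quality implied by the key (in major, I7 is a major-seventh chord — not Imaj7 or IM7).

The pitches Bbb-Db-Fb form a major triad rooted on Bbb.
Bbb is the lowered second degree of Ab major (diatonic 2 would be Bb). This is the Neapolitan sixth — a major triad on the lowered second degree, here in its customary first inversion.
With Db in the bass the chord is in first inversion, so the figured bass is 6.

bII6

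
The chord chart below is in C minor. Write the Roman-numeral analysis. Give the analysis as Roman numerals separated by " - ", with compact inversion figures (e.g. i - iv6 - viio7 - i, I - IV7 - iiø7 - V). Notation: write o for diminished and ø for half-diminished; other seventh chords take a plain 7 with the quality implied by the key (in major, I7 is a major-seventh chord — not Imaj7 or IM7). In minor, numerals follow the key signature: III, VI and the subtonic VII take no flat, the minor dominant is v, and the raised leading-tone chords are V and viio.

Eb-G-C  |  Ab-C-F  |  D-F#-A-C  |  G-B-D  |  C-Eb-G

i6 - iv6 - V7/V - V - i

Eb-G-C: root C is the tonic; minor triad there is i6.
Ab-C-F has root F, degree 4 in C minor, so iv6.
D-F#-A-C: chromatic; D is V of V, so V7/V.
G-B-D: root G is the dominant; major triad there is V.
C-Eb-G: minor triad on C = scale degree 1 → i.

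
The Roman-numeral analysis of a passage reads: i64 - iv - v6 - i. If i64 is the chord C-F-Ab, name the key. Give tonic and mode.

F minor

The anchor chord is a minor triad on F, labeled i64.
If F is scale degree 1 and the mode makes that degree carry a minor triad, the tonic is F and the mode is minor.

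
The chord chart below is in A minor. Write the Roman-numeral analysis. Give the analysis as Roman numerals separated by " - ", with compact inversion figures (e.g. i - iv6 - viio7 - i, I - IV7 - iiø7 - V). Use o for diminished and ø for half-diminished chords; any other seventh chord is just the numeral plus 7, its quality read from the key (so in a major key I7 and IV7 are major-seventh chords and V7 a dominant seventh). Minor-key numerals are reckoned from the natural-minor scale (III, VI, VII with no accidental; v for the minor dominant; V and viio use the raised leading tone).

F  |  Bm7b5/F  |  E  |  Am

VI - iiø43 - V - i

F has root F, degree 6 in A minor, so VI.
Bm7b5/F has root B, degree 2 in A minor, so iiø43.
E: major triad on E = scale degree 5 → V.
Am: minor triad on A = scale degree 1 → i.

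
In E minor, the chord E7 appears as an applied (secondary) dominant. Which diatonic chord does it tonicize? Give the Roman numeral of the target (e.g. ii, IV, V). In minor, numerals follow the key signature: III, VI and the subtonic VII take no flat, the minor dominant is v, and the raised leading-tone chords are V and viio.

iv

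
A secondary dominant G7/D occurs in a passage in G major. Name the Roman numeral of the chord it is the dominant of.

IV

The chord is a dominant seventh chord on G.
A dominant resolves down a perfect fifth: G → C. In G major, C is scale degree 4, i.e. IV.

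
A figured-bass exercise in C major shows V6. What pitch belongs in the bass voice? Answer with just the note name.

B

V in C major has root G; the chord is G-B-D.
The figure 6 means first inversion — the third is in the bass.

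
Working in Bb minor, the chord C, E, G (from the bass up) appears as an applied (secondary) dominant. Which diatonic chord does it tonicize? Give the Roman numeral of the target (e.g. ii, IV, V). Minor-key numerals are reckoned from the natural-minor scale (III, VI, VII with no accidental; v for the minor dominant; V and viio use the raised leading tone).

The chord is a major triad on C.
A dominant resolves down a perfect fifth: C → F. In Bb minor, F is scale degree 5, i.e. V.

V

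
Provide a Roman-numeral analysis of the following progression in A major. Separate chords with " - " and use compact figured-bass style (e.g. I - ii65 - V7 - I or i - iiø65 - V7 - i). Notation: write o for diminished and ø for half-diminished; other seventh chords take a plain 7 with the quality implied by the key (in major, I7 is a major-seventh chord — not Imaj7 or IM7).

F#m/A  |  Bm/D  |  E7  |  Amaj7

vi6 - ii6 - V7 - I7

F#m/A: root F# is the submediant; minor triad there is vi6.
Bm/D has root B, degree 2 in A major, so ii6.
E7 has root E, degree 5 in A major, so V7.
Amaj7 has root A, degree 1 in A major, so I7.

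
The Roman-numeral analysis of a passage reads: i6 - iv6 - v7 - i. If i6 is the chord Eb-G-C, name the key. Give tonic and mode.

C minor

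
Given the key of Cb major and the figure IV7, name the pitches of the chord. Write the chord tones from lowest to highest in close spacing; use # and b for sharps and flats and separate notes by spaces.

The numeral's case and figure indicate a major seventh chord. In Cb major its root, scale degree 4, is Fb.
Stacking thirds from Fb gives Fb-Ab-Cb-Eb.

Fb Ab Cb Eb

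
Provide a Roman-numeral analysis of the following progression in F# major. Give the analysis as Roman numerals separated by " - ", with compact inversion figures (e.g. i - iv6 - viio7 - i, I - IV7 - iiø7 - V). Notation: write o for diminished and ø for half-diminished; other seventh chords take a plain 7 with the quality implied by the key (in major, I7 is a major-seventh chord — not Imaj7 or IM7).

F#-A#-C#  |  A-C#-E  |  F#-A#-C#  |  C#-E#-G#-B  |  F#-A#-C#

F#-A#-C#: root F# is the tonic; major triad there is I.
A-C#-E: major triad on A — chromatic; bIII (borrowed from the parallel minor).
F#-A#-C# has root F#, degree 1 in F# major, so I.
C#-E#-G#-B: dominant seventh chord on C# = scale degree 5 → V7.
F#-A#-C#: root F# is the tonic; major triad there is I.

I - bIII - I - V7 - I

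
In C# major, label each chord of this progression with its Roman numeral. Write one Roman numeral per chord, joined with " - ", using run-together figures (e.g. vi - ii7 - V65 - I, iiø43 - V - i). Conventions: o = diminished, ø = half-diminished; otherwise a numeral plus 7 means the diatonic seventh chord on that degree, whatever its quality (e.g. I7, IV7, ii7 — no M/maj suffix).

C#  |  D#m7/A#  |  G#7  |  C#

I - ii43 - V7 - I

C#: root C# is the tonic; major triad there is I.
D#m7/A# has root D#, degree 2 in C# major, so ii43.
G#7: root G# is the dominant; dominant seventh chord there is V7.
C# has root C#, degree 1 in C# major, so I.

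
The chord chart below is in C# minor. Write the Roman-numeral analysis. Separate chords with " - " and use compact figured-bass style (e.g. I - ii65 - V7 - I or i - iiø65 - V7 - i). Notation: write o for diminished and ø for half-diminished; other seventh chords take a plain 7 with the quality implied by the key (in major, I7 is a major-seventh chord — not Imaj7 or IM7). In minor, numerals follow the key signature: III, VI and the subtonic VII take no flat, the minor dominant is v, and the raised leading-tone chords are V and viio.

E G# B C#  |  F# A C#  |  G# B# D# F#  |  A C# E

E-G#-B-C#: minor seventh chord on C# = scale degree 1 → i65.
F#-A-C# has root F#, degree 4 in C# minor, so iv.
G#-B#-D#-F#: root G# is the dominant; dominant seventh chord there is V7.
A-C#-E: major triad on A = scale degree 6 → VI.

i65 - iv - V7 - VI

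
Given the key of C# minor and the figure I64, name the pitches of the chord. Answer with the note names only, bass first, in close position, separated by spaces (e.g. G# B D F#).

G# C# E#

I64 is the major tonic (Picardy third), borrowed from the parallel major. In C# minor that root is C#.
So the chord is C#-E#-G#, a major triad.
With the 64 figure the chord is in second inversion; from the bass G# upward in close position it reads G#-C#-E#.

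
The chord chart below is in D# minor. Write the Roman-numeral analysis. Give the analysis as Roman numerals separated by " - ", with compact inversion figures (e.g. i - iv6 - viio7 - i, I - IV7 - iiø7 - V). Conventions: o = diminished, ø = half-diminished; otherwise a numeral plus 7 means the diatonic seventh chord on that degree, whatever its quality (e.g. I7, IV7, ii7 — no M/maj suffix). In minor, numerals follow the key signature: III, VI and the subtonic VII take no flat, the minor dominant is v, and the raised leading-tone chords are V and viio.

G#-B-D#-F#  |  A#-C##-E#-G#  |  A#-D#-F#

iv7 - V7 - i64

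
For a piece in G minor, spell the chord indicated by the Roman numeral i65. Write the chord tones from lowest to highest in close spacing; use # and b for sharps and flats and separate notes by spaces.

Bb D F G

The numeral's case and figure indicate a minor seventh chord. In G minor its root, the tonic, is G.
That chord is spelled G-Bb-D-F.
With the 65 figure the chord is in first inversion; from the bass Bb upward in close position it reads Bb-D-F-G.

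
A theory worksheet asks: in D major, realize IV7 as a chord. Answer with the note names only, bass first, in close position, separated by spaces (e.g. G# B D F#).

The numeral's case and figure indicate a major seventh chord. In D major its root, the subdominant, is G.
Stacking thirds from G gives G-B-D-F#.

G B D F#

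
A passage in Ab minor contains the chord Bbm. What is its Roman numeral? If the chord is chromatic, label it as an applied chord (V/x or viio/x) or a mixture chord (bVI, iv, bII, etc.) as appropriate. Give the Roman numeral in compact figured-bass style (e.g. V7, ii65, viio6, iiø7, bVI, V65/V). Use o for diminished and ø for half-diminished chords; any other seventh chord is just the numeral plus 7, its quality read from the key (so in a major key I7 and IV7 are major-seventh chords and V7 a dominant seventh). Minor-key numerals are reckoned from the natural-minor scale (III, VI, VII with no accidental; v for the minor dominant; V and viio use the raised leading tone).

The pitches Bb-Db-F form a minor triad rooted on Bb.
Bb is the second degree of Ab minor. This is the minor supertonic, borrowed from the parallel major (the Dorian ii).

ii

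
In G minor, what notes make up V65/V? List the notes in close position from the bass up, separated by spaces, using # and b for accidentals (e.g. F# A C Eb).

C# E G A

The slash means an applied dominant: we want the dominant of V. In G minor, V is D major, and its dominant is built on A.
Building a dominant seventh chord on A gives A-C#-E-G.
The figured bass 65 indicates first inversion, placing the third (C#) in the bass: C#-E-G-A.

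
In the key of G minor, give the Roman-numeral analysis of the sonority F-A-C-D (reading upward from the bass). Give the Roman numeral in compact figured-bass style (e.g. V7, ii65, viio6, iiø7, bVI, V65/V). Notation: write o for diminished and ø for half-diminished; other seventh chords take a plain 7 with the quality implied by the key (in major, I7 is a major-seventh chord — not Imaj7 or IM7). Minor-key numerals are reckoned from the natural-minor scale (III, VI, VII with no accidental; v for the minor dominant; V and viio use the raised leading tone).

The pitches D-F-A-C form a minor seventh chord rooted on D.
In G minor, D is the dominant; the diatonic minor seventh chord there is v7.
With F in the bass the chord is in first inversion, so the figured bass is 65.

v65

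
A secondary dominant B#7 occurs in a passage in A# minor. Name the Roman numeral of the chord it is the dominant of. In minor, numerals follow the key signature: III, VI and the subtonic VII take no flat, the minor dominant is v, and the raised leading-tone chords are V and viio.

The chord is a dominant seventh chord on B#.
A dominant resolves down a perfect fifth: B# → E#. In A# minor, E# is scale degree 5, i.e. V.

V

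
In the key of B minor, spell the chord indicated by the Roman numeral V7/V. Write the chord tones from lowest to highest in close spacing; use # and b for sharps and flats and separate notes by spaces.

The slash means an applied dominant: we want the dominant of V. In B minor, V is F# major, and its dominant is built on C#.
Building a dominant seventh chord on C# gives C#-E#-G#-B.

C# E# G# B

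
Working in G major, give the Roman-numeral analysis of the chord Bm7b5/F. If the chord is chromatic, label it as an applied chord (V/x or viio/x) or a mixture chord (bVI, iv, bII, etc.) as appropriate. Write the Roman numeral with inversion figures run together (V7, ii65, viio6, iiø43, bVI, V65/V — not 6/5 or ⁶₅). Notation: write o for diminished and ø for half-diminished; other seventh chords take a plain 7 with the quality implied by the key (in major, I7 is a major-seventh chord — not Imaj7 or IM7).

The pitches B-D-F-A form a half-diminished seventh chord rooted on B.
B sits a half step below C (IV in G major); a diminished chord there is the applied leading-tone chord of IV.
With F in the bass the chord is in second inversion, so the figured bass is 43.

viiø43/IV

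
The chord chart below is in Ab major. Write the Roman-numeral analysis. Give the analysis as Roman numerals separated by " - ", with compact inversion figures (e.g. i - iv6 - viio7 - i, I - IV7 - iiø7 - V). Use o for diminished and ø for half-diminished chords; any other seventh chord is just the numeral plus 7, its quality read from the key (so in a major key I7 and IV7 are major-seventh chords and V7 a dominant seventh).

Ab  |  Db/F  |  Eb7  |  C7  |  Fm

Ab has root Ab, degree 1 in Ab major, so I.
Db/F: major triad on Db = scale degree 4 → IV6.
Eb7 has root Eb, degree 5 in Ab major, so V7.
C7: a dominant seventh chord on C, the applied dominant of vi → V7/vi.
Fm: root F is the submediant; minor triad there is vi.

I - IV6 - V7 - V7/vi - vi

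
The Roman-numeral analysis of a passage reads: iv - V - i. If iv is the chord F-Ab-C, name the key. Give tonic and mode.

C minor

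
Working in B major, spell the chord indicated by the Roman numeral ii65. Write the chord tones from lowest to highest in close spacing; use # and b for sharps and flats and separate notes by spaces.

In B major, scale degree 2 is C#, and the diatonic chord built there is a minor seventh chord.
Stacking thirds from C# gives C#-E-G#-B.
With the 65 figure the chord is in first inversion; from the bass E upward in close position it reads E-G#-B-C#.

E G# B C#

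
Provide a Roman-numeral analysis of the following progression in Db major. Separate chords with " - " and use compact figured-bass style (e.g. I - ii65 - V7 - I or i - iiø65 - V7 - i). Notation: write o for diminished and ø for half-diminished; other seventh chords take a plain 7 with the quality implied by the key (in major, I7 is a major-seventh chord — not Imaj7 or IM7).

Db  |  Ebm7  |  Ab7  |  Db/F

Db: root Db is the tonic; major triad there is I.
Ebm7: minor seventh chord on Eb = scale degree 2 → ii7.
Ab7 has root Ab, degree 5 in Db major, so V7.
Db/F has root Db, degree 1 in Db major, so I6.

I - ii7 - V7 - I6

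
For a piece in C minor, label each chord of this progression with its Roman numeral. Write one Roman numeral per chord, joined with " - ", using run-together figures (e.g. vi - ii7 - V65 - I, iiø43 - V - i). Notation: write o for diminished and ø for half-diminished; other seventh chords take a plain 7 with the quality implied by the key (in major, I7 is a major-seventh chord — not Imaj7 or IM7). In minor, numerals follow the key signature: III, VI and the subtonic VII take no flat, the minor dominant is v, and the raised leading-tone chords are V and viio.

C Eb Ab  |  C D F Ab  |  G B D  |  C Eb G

VI6 - iiø42 - V - i

C-Eb-Ab: root Ab is the submediant; major triad there is VI6.
C-D-F-Ab has root D, degree 2 in C minor, so iiø42.
G-B-D: root G is the dominant; major triad there is V.
C-Eb-G has root C, degree 1 in C minor, so i.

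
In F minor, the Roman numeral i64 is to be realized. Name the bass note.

i in F minor has root F; the chord is F-Ab-C.
The figure 64 means second inversion — the fifth is in the bass.

C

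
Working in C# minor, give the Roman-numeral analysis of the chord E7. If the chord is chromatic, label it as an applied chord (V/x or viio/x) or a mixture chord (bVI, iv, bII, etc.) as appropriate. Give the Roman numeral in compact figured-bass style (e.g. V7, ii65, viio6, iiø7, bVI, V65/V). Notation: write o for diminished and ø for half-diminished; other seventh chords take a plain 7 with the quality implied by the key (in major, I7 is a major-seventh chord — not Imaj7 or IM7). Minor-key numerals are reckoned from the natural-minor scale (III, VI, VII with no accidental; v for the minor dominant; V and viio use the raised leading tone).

V7/VI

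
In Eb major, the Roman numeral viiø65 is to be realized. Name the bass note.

F

viiø in Eb major has root D; the chord is D-F-Ab-C.
The figure 65 means first inversion — the third is in the bass.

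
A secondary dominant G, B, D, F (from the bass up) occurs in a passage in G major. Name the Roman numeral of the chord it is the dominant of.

IV

The chord is a dominant seventh chord on G.
A dominant resolves down a perfect fifth: G → C. In G major, C is scale degree 4, i.e. IV.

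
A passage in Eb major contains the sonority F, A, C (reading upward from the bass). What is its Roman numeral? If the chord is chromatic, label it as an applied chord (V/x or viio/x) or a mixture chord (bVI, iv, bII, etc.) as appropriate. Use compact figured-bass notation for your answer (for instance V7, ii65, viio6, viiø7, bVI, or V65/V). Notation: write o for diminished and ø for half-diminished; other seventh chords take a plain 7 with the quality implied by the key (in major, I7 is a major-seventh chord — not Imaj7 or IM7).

V/V

Stacked in thirds the chord is F-A-C: a major triad on F.
F is not a diatonic chord root with this quality in Eb major, but it lies a perfect fifth above Bb (V), so the chord functions as an applied dominant of V.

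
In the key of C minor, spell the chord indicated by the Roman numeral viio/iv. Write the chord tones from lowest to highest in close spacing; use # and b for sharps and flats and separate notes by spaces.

E G Bb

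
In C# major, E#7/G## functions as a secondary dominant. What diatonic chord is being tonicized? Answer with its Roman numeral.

vi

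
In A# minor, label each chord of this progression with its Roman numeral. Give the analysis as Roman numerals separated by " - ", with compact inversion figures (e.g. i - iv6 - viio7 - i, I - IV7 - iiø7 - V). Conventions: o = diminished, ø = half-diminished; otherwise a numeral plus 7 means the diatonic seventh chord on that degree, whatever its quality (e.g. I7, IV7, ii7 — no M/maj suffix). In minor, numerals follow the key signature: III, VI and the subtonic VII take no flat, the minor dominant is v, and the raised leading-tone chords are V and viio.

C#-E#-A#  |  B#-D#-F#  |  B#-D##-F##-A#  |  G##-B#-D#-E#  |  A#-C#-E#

i6 - iio - V7/V - V65 - i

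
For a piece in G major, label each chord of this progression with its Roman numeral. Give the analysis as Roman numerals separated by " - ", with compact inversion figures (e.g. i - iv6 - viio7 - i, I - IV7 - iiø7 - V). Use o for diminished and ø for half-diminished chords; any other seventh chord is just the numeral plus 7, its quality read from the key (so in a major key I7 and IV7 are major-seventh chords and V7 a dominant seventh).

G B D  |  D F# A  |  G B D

I - V - I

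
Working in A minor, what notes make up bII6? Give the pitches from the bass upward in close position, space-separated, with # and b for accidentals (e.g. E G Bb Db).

Scale degree 2 in A minor is B; lowering it a half step gives Bb. bII6 is the Neapolitan sixth — a major triad on the lowered second degree, here in its customary first inversion.
So the chord is Bb-D-F.
The figured bass 6 indicates first inversion, placing the third (D) in the bass: D-F-Bb.

D F Bb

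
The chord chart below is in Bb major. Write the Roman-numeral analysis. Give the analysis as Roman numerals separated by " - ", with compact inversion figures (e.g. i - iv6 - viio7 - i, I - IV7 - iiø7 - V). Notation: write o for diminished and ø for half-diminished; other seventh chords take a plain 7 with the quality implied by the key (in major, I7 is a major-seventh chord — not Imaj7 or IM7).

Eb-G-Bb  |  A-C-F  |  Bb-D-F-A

IV - V6 - I7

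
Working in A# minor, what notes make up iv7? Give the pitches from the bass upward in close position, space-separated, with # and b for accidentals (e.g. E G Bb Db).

D# F# A# C#

The numeral's case and figure indicate a minor seventh chord. In A# minor its root, scale degree 4, is D#.
Stacking thirds from D# gives D#-F#-A#-C#.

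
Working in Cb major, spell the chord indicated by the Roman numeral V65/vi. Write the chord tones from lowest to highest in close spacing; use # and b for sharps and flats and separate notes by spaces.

G Bb Db Eb

V65/vi is a secondary dominant — the dominant seventh of vi. vi in Cb major is Ab, so the applied chord's root is Eb, a perfect fifth above.
Building a dominant seventh chord on Eb gives Eb-G-Bb-Db.
The figured bass 65 indicates first inversion, placing the third (G) in the bass: G-Bb-Db-Eb.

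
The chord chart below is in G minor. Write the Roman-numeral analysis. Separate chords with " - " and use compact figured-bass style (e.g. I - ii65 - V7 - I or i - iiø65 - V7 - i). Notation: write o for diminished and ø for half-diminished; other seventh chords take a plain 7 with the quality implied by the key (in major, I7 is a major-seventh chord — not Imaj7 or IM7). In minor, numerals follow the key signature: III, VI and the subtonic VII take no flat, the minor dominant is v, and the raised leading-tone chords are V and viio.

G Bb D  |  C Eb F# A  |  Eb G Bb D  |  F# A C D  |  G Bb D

i - viio43 - VI7 - V65 - i

G-Bb-D: root G is the tonic; minor triad there is i.
C-Eb-F#-A: fully diminished seventh chord on F# = scale degree 7 → viio43.
Eb-G-Bb-D: major seventh chord on Eb = scale degree 6 → VI7.
F#-A-C-D has root D, degree 5 in G minor, so V65.
G-Bb-D: root G is the tonic; minor triad there is i.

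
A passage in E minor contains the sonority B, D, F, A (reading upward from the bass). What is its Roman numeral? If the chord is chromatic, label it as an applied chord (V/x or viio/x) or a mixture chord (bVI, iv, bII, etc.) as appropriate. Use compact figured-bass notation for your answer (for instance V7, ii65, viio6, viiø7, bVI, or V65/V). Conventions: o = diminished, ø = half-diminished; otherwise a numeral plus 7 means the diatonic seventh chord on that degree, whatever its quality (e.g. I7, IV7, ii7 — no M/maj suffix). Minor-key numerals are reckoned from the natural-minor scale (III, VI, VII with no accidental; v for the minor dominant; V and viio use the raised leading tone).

viiø7/VI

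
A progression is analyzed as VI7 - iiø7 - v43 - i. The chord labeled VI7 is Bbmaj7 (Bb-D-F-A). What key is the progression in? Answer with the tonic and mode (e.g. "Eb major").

D minor

The anchor chord is a major seventh chord on Bb, labeled VI7.
VI7 on Bb implies Bb is the submediant; that puts the tonic at D, and the uppercase numeral fits minor mode.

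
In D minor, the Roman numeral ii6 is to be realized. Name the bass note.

G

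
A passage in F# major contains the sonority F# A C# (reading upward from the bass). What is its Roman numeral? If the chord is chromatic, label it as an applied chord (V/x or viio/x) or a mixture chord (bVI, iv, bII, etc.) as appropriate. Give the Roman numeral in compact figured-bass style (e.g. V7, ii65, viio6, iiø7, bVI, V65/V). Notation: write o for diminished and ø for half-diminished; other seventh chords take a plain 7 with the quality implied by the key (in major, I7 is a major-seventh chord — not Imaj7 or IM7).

i

The pitches F#-A-C# form a minor triad rooted on F#.
F# is the first degree of F# major. This is the minor tonic, borrowed from the parallel minor.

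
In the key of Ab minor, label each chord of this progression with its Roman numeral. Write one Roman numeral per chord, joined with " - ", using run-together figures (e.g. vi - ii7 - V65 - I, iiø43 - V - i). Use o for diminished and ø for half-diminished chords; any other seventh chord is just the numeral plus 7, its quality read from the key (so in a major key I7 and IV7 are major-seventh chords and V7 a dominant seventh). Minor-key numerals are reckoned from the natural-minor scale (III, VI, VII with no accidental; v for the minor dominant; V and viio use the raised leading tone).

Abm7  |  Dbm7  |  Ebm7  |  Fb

Abm7: minor seventh chord on Ab = scale degree 1 → i7.
Dbm7: minor seventh chord on Db = scale degree 4 → iv7.
Ebm7: minor seventh chord on Eb = scale degree 5 → v7.
Fb has root Fb, degree 6 in Ab minor, so VI.

i7 - iv7 - v7 - VI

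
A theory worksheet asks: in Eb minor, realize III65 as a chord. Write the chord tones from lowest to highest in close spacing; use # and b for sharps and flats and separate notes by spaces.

In Eb minor, the third degree is Gb, and the diatonic chord built there is a major seventh chord.
That chord is spelled Gb-Bb-Db-F.
The figured bass 65 indicates first inversion, placing the third (Bb) in the bass: Bb-Db-F-Gb.

Bb Db F Gb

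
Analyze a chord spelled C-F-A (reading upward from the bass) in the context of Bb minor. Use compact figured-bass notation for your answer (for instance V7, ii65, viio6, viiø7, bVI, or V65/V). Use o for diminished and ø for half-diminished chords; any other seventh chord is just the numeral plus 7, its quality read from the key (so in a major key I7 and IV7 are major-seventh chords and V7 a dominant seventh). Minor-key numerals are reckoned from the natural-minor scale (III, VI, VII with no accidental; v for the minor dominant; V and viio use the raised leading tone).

Stacked in thirds the chord is F-A-C: a major triad on F.
F is scale degree 5 in Bb minor, and a major triad on that degree is written V.
With C in the bass the chord is in second inversion, so the figured bass is 64.

V64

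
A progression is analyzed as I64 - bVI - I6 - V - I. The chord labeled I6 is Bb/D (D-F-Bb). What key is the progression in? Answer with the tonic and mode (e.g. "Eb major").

Bb major

I6 is given as D-F-Bb — a major triad with root Bb.
If Bb is scale degree 1 and the mode makes that degree carry a major triad, the tonic is Bb and the mode is major.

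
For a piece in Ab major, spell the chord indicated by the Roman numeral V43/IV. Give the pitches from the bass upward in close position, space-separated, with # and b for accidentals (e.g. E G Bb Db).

V43/IV is a secondary dominant — the dominant seventh of IV. IV in Ab major is Db, so the applied chord's root is Ab, a perfect fifth above.
Building a dominant seventh chord on Ab gives Ab-C-Eb-Gb.
The figured bass 43 indicates second inversion, placing the fifth (Eb) in the bass: Eb-Gb-Ab-C.

Eb Gb Ab C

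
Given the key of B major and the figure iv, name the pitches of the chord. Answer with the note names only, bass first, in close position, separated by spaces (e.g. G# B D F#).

E G B

iv is the minor subdominant, borrowed from the parallel minor. In B major that root is E.
So the chord is E-G-B.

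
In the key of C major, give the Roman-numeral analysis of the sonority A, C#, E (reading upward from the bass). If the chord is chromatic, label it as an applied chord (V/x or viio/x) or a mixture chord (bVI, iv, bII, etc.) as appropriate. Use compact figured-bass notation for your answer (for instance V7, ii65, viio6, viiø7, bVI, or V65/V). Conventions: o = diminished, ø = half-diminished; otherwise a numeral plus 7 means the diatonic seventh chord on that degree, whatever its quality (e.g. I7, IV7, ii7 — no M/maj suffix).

Stacked in thirds the chord is A-C#-E: a major triad on A.
A is not a diatonic chord root with this quality in C major, but it lies a perfect fifth above D (ii), so the chord functions as an applied dominant of ii.

V/ii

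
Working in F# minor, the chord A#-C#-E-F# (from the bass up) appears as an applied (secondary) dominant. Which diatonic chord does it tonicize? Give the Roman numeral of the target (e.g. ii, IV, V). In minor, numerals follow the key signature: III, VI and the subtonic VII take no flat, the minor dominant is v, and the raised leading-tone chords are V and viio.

The chord is a dominant seventh chord on F#.
A dominant resolves down a perfect fifth: F# → B. In F# minor, B is scale degree 4, i.e. iv.

iv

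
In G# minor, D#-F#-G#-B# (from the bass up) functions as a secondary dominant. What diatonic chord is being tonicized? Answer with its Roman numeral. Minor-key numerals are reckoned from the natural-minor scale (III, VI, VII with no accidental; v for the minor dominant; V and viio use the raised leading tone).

iv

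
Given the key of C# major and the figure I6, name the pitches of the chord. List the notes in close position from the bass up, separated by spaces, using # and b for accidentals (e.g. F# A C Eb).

E# G# C#

The numeral's case and figure indicate a major triad. In C# major its root, scale degree 1, is C#.
Stacking thirds from C# gives C#-E#-G#.
With the 6 figure the chord is in first inversion; from the bass E# upward in close position it reads E#-G#-C#.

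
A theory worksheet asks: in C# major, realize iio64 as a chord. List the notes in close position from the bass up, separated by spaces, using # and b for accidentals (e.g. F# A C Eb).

A D# F#

Scale degree 2 in C# major is D#; here the chord built on it is altered to a diminished triad. iio64 is the diminished supertonic triad, borrowed from the parallel minor.
So the chord is D#-F#-A.
The figured bass 64 indicates second inversion, placing the fifth (A) in the bass: A-D#-F#.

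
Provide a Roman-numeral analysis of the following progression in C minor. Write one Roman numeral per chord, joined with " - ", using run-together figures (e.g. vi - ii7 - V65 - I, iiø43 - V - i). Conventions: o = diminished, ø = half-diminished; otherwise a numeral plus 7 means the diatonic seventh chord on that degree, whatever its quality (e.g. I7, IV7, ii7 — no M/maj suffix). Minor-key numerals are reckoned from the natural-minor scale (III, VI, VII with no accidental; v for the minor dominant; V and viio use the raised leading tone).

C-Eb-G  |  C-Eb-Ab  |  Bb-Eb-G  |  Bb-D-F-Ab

C-Eb-G: root C is the tonic; minor triad there is i.
C-Eb-Ab has root Ab, degree 6 in C minor, so VI6.
Bb-Eb-G: major triad on Eb = scale degree 3 → III64.
Bb-D-F-Ab: dominant seventh chord on Bb = scale degree 7 → VII7.

i - VI6 - III64 - VII7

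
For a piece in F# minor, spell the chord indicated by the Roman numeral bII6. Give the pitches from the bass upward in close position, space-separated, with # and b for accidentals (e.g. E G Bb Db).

B D G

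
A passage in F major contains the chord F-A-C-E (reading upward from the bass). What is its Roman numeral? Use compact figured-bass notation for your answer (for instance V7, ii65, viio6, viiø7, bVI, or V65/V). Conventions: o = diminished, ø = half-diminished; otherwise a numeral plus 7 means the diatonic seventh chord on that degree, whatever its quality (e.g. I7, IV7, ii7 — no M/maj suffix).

I7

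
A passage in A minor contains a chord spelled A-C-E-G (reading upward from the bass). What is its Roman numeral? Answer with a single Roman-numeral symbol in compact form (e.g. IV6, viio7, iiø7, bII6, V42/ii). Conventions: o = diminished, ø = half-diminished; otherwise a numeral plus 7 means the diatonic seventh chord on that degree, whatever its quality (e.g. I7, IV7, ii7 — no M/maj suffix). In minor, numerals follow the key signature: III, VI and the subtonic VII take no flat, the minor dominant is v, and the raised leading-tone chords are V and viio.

The pitches A-C-E-G form a minor seventh chord rooted on A.
A is scale degree 1 in A minor, and a minor seventh chord on that degree is written i7.

i7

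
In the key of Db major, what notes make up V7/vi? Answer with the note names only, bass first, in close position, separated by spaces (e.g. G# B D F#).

The slash means an applied dominant: we want the dominant of vi. In Db major, vi is Bb minor, and its dominant is built on F.
Building a dominant seventh chord on F gives F-A-C-Eb.

F A C Eb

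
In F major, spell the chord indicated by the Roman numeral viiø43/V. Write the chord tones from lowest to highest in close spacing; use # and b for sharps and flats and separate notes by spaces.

F A B D

viiø43/V is a secondary leading-tone chord. The target V is C in F major; the applied chord is rooted a semitone below, on B.
Building a half-diminished seventh chord on B gives B-D-F-A.
The figured bass 43 indicates second inversion, placing the fifth (F) in the bass: F-A-B-D.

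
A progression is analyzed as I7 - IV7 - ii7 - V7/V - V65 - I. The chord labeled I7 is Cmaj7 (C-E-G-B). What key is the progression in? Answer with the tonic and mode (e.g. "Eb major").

C major

I7 is given as C-E-G-B — a major seventh chord with root C.
If C is scale degree 1 and the mode makes that degree carry a major seventh chord, the tonic is C and the mode is major.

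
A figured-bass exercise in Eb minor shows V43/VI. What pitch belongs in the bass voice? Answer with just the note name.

The applied chord V43/VI is rooted on Gb: Gb-Bb-Db-Fb.
The figure 43 means second inversion — the fifth is in the bass.

Db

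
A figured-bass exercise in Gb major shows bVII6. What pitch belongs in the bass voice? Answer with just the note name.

Ab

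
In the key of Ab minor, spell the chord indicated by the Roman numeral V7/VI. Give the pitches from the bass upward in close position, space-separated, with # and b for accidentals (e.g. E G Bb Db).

Cb Eb Gb Bbb

The slash means an applied dominant: we want the dominant of VI. In Ab minor, VI is Fb major, and its dominant is built on Cb.
Building a dominant seventh chord on Cb gives Cb-Eb-Gb-Bbb.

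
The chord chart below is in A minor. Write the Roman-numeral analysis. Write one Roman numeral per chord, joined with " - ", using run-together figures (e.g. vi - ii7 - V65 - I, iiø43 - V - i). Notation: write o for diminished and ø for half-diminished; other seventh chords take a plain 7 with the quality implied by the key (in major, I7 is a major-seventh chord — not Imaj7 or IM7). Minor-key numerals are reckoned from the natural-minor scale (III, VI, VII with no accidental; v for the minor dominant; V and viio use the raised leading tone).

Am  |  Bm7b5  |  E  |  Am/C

i - iiø7 - V - i6

Am has root A, degree 1 in A minor, so i.
Bm7b5: half-diminished seventh chord on B = scale degree 2 → iiø7.
E has root E, degree 5 in A minor, so V.
Am/C: root A is the tonic; minor triad there is i6.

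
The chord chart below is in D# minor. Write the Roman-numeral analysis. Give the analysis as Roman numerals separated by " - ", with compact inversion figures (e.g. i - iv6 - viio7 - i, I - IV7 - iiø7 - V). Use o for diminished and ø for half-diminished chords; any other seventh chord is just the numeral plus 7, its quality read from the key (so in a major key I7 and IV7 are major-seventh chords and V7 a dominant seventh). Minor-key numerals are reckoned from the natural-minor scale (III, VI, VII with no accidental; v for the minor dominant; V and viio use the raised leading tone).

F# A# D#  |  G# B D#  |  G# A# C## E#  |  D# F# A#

i6 - iv - V42 - i

F#-A#-D#: minor triad on D# = scale degree 1 → i6.
G#-B-D#: minor triad on G# = scale degree 4 → iv.
G#-A#-C##-E#: dominant seventh chord on A# = scale degree 5 → V42.
D#-F#-A#: root D# is the tonic; minor triad there is i.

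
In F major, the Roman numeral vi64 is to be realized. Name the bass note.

A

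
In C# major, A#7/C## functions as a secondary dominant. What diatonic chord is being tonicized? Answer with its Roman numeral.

ii

The chord is a dominant seventh chord on A#.
A dominant resolves down a perfect fifth: A# → D#. In C# major, D# is scale degree 2, i.e. ii.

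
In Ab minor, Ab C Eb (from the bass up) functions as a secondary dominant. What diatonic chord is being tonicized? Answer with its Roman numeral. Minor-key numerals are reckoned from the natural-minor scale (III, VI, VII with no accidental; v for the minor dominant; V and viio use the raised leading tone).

iv

The chord is a major triad on Ab.
A dominant resolves down a perfect fifth: Ab → Db. In Ab minor, Db is scale degree 4, i.e. iv.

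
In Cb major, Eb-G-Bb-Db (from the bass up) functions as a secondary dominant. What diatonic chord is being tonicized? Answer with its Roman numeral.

The chord is a dominant seventh chord on Eb.
A dominant resolves down a perfect fifth: Eb → Ab. In Cb major, Ab is scale degree 6, i.e. vi.

vi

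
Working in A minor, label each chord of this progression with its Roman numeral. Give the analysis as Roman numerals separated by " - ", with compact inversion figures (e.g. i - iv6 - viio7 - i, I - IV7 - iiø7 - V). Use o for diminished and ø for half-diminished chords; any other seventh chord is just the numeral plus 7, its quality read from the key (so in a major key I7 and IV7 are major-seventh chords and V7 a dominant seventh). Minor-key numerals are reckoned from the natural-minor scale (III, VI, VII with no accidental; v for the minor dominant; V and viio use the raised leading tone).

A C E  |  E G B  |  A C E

i - v - i

A-C-E has root A, degree 1 in A minor, so i.
E-G-B has root E, degree 5 in A minor, so v.
A-C-E has root A, degree 1 in A minor, so i.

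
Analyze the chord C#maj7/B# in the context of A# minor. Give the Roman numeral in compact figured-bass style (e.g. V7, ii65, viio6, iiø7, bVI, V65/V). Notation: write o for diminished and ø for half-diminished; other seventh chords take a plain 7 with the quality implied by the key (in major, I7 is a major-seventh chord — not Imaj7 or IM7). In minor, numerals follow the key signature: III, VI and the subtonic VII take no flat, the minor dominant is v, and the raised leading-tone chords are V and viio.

Stacked in thirds the chord is C#-E#-G#-B#: a major seventh chord on C#.
C# is scale degree 3 in A# minor, and a major seventh chord on that degree is written III7.
With B# in the bass the chord is in third inversion, so the figured bass is 42.

III42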